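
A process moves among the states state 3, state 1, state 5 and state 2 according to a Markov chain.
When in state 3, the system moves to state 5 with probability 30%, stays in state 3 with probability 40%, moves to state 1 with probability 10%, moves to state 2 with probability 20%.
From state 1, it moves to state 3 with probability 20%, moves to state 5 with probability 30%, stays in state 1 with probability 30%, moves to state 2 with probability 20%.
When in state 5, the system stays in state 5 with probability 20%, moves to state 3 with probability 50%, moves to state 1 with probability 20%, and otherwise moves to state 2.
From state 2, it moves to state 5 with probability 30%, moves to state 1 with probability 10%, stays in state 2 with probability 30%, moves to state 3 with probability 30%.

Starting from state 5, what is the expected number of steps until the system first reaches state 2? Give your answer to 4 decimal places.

6.3158

Let t(s) be the expected number of steps to first reach state 2 from state s, with t(state 2) = 0. Conditioning on the first step:
t(state 3) = 1 + 0.4·t(state 3) + 0.1·t(state 1) + 0.3·t(state 5)
t(state 1) = 1 + 0.2·t(state 3) + 0.3·t(state 1) + 0.3·t(state 5)
t(state 5) = 1 + 0.5·t(state 3) + 0.2·t(state 1) + 0.2·t(state 5)
Solving: t(state 3) = 5.7895, t(state 1) = 5.7895, t(state 5) = 6.3158.
Expected steps from state 5 to state 2: 6.3158.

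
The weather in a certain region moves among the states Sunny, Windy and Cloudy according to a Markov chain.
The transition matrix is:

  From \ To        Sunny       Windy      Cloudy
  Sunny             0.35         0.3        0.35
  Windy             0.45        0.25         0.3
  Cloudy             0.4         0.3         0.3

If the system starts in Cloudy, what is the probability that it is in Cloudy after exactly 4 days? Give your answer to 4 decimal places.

0.3197

Propagate the distribution vector 4 days from Cloudy.
After 0 days: (0.0000, 0.0000, 1.0000)
After 1 day: (0.4000, 0.3000, 0.3000)
After 2 days: (0.3950, 0.2850, 0.3200)
After 3 days: (0.3945, 0.2858, 0.3198)
After 4 days: (0.3946, 0.2857, 0.3197)
P(in Cloudy after 4 days) = 0.3197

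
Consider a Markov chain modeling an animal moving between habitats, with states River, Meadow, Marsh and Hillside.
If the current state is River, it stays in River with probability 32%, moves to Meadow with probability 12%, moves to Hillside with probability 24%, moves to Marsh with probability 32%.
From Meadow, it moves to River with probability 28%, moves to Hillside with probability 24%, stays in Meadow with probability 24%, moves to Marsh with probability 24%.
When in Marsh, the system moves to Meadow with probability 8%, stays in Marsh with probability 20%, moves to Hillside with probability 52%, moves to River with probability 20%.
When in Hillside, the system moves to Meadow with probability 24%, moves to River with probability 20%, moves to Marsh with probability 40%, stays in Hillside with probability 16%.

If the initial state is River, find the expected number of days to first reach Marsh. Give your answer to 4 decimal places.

3.0822

Let t(s) be the expected number of days to first reach Marsh from state s, with t(Marsh) = 0. Conditioning on the first day:
t(River) = 1 + 0.32·t(River) + 0.12·t(Meadow) + 0.24·t(Hillside)
t(Meadow) = 1 + 0.28·t(River) + 0.24·t(Meadow) + 0.24·t(Hillside)
t(Hillside) = 1 + 0.2·t(River) + 0.24·t(Meadow) + 0.16·t(Hillside)
Solving: t(River) = 3.0822, t(Meadow) = 3.3624, t(Hillside) = 2.8850.
Expected days from River to Marsh: 3.0822.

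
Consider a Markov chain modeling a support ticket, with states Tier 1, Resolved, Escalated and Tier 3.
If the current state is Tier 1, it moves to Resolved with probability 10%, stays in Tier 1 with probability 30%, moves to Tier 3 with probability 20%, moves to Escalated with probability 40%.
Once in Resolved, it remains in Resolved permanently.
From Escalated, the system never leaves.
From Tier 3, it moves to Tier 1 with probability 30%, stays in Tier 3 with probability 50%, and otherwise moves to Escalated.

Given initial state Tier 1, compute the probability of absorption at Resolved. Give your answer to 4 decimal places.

Let h(s) be the probability of absorption at Resolved starting from transient state s. Then h(Resolved) = 1 and h(Escalated) = 0. By first-step analysis:
h(Tier 1) = 0.3·h(Tier 1) + 0.1·1 + 0.4·0 + 0.2·h(Tier 3)
h(Tier 3) = 0.3·h(Tier 1) + 0.2·0 + 0.5·h(Tier 3)
Solving: h(Tier 1) = 0.1724, h(Tier 3) = 0.1034.
Starting from Tier 1, the probability is 0.1724.

0.1724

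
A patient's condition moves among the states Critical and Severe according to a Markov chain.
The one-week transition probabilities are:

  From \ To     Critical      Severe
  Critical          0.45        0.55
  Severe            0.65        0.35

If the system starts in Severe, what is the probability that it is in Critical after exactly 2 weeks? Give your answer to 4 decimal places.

0.5200

Sum over the intermediate state after 1 week:
P = P(Severe→Critical)·P(Critical→Critical) + P(Severe→Severe)·P(Severe→Critical)
  = 0.65×0.45 + 0.35×0.65
  = 0.2925 + 0.2275 = 0.5200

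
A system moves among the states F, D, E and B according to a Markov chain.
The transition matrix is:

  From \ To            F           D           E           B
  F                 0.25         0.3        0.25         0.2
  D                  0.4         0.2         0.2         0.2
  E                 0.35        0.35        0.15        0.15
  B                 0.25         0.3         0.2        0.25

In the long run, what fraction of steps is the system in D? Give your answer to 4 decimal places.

0.2821

Let the stationary distribution be π with π = πP and π_1 + π_2 + π_3 + π_4 = 1.
π_1 = 0.25·π_1 + 0.4·π_2 + 0.35·π_3 + 0.25·π_4
π_2 = 0.3·π_1 + 0.2·π_2 + 0.35·π_3 + 0.3·π_4
π_3 = 0.25·π_1 + 0.2·π_2 + 0.15·π_3 + 0.2·π_4
Solving with the normalization constraint gives π = (0.3128, 0.2821, 0.2054, 0.1997).
So the stationary probability of D is 0.2821.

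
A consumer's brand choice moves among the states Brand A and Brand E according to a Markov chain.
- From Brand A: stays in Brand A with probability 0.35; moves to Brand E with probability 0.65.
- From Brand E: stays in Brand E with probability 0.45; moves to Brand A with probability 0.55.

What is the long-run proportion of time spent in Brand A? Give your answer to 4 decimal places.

0.4583

Let the stationary distribution be π with π = πP and π_1 + π_2 = 1.
π_1 = 0.35·π_1 + 0.55·π_2
Solving with the normalization constraint gives π = (0.4583, 0.5417).
So the stationary probability of Brand A is 0.4583.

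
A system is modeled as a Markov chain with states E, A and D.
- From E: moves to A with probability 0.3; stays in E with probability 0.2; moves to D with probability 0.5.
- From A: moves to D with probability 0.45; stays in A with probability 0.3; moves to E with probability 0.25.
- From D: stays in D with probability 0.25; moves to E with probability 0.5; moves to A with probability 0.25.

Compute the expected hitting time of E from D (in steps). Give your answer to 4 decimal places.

2.3030

Let t(s) be the expected number of steps to first reach E from state s, with t(E) = 0. Conditioning on the first step:
t(A) = 1 + 0.3·t(A) + 0.45·t(D)
t(D) = 1 + 0.25·t(A) + 0.25·t(D)
Solving: t(A) = 2.9091, t(D) = 2.3030.
Expected steps from D to E: 2.3030.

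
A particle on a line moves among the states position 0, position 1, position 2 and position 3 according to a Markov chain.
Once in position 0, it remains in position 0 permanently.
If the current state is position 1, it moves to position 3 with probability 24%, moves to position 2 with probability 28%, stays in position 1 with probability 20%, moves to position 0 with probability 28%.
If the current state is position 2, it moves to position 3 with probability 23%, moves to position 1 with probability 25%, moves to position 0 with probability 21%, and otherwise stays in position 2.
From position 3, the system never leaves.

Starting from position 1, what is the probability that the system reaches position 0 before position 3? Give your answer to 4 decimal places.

0.5228

Let h(s) be the probability of absorption at position 0 starting from transient state s. Then h(position 0) = 1 and h(position 3) = 0. By first-step analysis:
h(position 1) = 0.28·1 + 0.2·h(position 1) + 0.28·h(position 2) + 0.24·0
h(position 2) = 0.21·1 + 0.25·h(position 1) + 0.31·h(position 2) + 0.23·0
Solving: h(position 1) = 0.5228, h(position 2) = 0.4938.
Starting from position 1, the probability is 0.5228.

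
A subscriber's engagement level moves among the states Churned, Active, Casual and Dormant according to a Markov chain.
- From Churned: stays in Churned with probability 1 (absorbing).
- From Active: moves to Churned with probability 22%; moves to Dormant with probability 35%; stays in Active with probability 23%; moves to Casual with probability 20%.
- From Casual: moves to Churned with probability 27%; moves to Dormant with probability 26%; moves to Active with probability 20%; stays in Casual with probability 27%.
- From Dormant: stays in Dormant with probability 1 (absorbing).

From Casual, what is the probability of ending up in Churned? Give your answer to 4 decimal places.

0.4825

Let h(s) be the probability of absorption at Churned starting from transient state s. Then h(Churned) = 1 and h(Dormant) = 0. By first-step analysis:
h(Active) = 0.22·1 + 0.23·h(Active) + 0.2·h(Casual) + 0.35·0
h(Casual) = 0.27·1 + 0.2·h(Active) + 0.27·h(Casual) + 0.26·0
Solving: h(Active) = 0.4110, h(Casual) = 0.4825.
Starting from Casual, the probability is 0.4825.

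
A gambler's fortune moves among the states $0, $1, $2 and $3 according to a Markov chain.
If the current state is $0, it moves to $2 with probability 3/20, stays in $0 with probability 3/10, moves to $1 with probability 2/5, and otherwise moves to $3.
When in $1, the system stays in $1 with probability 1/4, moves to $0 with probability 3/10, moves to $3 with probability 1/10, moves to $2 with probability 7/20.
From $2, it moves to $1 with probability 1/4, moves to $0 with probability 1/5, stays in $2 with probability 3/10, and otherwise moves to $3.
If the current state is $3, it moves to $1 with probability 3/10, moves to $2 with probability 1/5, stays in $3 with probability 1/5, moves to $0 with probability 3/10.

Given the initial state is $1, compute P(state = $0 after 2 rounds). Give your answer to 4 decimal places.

0.2650

Propagate the distribution vector 2 rounds from $1.
After 0 rounds: (0.0000, 1.0000, 0.0000, 0.0000)
After 1 round: (0.3000, 0.2500, 0.3500, 0.1000)
After 2 rounds: (0.2650, 0.3000, 0.2575, 0.1775)
P(in $0 after 2 rounds) = 0.2650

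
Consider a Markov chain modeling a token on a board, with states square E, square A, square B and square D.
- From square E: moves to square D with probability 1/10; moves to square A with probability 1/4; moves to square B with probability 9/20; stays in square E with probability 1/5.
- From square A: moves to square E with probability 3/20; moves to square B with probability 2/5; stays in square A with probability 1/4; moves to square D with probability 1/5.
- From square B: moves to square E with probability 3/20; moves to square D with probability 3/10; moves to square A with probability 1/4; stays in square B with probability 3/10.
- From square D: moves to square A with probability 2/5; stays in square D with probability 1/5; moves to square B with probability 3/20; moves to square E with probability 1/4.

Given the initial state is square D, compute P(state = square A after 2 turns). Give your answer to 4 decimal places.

0.2800

Propagate the distribution vector 2 turns from square D.
After 0 turns: (0.0000, 0.0000, 0.0000, 1.0000)
After 1 turn: (0.2500, 0.4000, 0.1500, 0.2000)
After 2 turns: (0.1825, 0.2800, 0.3475, 0.1900)
P(in square A after 2 turns) = 0.2800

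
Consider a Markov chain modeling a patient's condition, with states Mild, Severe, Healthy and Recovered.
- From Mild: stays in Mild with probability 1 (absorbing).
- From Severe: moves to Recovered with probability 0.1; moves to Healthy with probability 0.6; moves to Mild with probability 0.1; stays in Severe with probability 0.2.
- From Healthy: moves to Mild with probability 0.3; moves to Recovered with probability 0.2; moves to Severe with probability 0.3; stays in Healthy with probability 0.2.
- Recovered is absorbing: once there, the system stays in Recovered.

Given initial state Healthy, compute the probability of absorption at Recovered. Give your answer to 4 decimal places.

Let h(s) be the probability of absorption at Recovered starting from transient state s. Then h(Recovered) = 1 and h(Mild) = 0. By first-step analysis:
h(Severe) = 0.1·0 + 0.2·h(Severe) + 0.6·h(Healthy) + 0.1·1
h(Healthy) = 0.3·0 + 0.3·h(Severe) + 0.2·h(Healthy) + 0.2·1
Solving: h(Severe) = 0.4348, h(Healthy) = 0.4130.
Starting from Healthy, the probability is 0.4130.

0.4130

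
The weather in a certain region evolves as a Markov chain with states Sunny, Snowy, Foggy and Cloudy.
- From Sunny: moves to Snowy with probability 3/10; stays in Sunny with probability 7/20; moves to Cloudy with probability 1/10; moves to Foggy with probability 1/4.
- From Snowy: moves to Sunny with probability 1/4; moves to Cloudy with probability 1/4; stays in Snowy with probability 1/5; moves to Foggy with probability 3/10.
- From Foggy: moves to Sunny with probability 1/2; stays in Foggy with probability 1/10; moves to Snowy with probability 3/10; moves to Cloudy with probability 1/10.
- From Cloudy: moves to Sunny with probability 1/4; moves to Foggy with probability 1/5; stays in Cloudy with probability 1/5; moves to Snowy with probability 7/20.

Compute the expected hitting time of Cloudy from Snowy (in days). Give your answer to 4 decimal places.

6.1290

Let t(s) be the expected number of days to first reach Cloudy from state s, with t(Cloudy) = 0. Conditioning on the first day:
t(Sunny) = 1 + 0.35·t(Sunny) + 0.3·t(Snowy) + 0.25·t(Foggy)
t(Snowy) = 1 + 0.25·t(Sunny) + 0.2·t(Snowy) + 0.3·t(Foggy)
t(Foggy) = 1 + 0.5·t(Sunny) + 0.3·t(Snowy) + 0.1·t(Foggy)
Solving: t(Sunny) = 7.0968, t(Snowy) = 6.1290, t(Foggy) = 7.0968.
Expected days from Snowy to Cloudy: 6.1290.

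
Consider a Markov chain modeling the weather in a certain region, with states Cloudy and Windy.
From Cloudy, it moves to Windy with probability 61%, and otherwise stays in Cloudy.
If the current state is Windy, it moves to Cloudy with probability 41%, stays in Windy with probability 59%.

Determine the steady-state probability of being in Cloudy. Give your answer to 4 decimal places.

0.4020

Let the stationary distribution be π with π = πP and π_1 + π_2 = 1.
π_1 = 0.39·π_1 + 0.41·π_2
Solving with the normalization constraint gives π = (0.4020, 0.5980).
So the stationary probability of Cloudy is 0.4020.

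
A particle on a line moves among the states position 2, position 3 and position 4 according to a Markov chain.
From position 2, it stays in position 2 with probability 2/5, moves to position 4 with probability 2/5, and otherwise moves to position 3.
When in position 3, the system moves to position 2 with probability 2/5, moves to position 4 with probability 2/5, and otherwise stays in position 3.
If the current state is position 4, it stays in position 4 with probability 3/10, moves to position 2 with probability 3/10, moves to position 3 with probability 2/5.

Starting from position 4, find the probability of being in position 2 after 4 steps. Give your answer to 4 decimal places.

Propagate the distribution vector 4 steps from position 4.
After 0 steps: (0.0000, 0.0000, 1.0000)
After 1 step: (0.3000, 0.4000, 0.3000)
After 2 steps: (0.3700, 0.2600, 0.3700)
After 3 steps: (0.3630, 0.2740, 0.3630)
After 4 steps: (0.3637, 0.2726, 0.3637)
P(in position 2 after 4 steps) = 0.3637

0.3637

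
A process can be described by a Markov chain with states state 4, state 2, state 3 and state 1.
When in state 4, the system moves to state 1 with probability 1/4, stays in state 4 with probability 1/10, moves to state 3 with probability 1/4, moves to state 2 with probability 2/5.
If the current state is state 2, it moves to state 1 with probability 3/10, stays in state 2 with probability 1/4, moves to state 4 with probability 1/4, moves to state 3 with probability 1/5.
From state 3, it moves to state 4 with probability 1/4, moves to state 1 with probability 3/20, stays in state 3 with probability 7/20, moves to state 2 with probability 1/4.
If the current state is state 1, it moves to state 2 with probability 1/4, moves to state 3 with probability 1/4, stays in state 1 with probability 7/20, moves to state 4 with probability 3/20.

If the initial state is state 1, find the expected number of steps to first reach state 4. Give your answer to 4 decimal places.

4.9655

Let t(s) be the expected number of steps to first reach state 4 from state s, with t(state 4) = 0. Conditioning on the first step:
t(state 2) = 1 + 0.25·t(state 2) + 0.2·t(state 3) + 0.3·t(state 1)
t(state 3) = 1 + 0.25·t(state 2) + 0.35·t(state 3) + 0.15·t(state 1)
t(state 1) = 1 + 0.25·t(state 2) + 0.25·t(state 3) + 0.35·t(state 1)
Solving: t(state 2) = 4.4966, t(state 3) = 4.4138, t(state 1) = 4.9655.
Expected steps from state 1 to state 4: 4.9655.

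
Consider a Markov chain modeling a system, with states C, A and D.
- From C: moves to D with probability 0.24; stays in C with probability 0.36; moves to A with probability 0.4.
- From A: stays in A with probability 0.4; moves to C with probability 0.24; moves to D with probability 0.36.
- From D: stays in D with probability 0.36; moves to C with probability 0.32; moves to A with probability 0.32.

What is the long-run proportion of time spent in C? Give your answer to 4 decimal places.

Let the stationary distribution be π with π = πP and π_1 + π_2 + π_3 = 1.
π_1 = 0.36·π_1 + 0.24·π_2 + 0.32·π_3
π_2 = 0.4·π_1 + 0.4·π_2 + 0.32·π_3
Solving with the normalization constraint gives π = (0.3022, 0.3741, 0.3237).
So the stationary probability of C is 0.3022.

0.3022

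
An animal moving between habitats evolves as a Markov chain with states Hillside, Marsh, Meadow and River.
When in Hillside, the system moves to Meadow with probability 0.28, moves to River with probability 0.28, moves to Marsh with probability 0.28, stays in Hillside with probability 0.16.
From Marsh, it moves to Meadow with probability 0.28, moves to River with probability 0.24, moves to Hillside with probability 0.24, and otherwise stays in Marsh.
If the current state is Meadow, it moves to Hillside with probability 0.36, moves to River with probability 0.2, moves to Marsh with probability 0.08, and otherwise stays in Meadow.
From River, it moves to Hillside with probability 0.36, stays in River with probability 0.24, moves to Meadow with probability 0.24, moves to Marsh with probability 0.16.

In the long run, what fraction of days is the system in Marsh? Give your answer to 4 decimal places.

0.1851

Let the stationary distribution be π with π = πP and π_1 + π_2 + π_3 + π_4 = 1.
π_1 = 0.16·π_1 + 0.24·π_2 + 0.36·π_3 + 0.36·π_4
π_2 = 0.28·π_1 + 0.24·π_2 + 0.08·π_3 + 0.16·π_4
π_3 = 0.28·π_1 + 0.28·π_2 + 0.36·π_3 + 0.24·π_4
Solving with the normalization constraint gives π = (0.2815, 0.1851, 0.2939, 0.2395).
So the stationary probability of Marsh is 0.1851.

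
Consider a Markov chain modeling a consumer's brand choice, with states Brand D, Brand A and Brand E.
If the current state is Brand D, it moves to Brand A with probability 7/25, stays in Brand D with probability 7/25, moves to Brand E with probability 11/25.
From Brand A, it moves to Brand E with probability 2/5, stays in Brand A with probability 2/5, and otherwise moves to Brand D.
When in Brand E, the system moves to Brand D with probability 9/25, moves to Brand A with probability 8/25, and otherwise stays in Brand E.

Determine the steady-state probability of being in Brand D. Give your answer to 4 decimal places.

0.2836

Let the stationary distribution be π with π = πP and π_1 + π_2 + π_3 = 1.
π_1 = 0.28·π_1 + 0.2·π_2 + 0.36·π_3
π_2 = 0.28·π_1 + 0.4·π_2 + 0.32·π_3
Solving with the normalization constraint gives π = (0.2836, 0.3355, 0.3809).
So the stationary probability of Brand D is 0.2836.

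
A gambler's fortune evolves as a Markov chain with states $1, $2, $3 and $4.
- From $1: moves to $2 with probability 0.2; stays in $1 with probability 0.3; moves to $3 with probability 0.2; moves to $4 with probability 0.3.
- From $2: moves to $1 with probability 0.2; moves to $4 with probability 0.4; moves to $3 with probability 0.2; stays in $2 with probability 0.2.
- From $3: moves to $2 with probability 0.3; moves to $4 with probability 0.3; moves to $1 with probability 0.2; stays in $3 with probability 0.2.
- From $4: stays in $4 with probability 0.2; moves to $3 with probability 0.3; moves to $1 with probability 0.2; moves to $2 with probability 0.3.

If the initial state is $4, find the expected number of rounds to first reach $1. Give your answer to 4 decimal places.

5.0000

Let t(s) be the expected number of rounds to first reach $1 from state s, with t($1) = 0. Conditioning on the first round:
t($2) = 1 + 0.2·t($2) + 0.2·t($3) + 0.4·t($4)
t($3) = 1 + 0.3·t($2) + 0.2·t($3) + 0.3·t($4)
t($4) = 1 + 0.3·t($2) + 0.3·t($3) + 0.2·t($4)
Solving: t($2) = 5.0000, t($3) = 5.0000, t($4) = 5.0000.
Expected rounds from $4 to $1: 5.0000.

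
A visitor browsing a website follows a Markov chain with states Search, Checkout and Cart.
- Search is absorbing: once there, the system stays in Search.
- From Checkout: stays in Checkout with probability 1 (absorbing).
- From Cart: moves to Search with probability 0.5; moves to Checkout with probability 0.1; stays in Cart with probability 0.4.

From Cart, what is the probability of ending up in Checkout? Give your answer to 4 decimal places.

0.1667

Let h(s) be the probability of absorption at Checkout starting from transient state s. Then h(Checkout) = 1 and h(Search) = 0. By first-step analysis:
h(Cart) = 0.5·0 + 0.1·1 + 0.4·h(Cart)
Solving: h(Cart) = 0.1667.
Starting from Cart, the probability is 0.1667.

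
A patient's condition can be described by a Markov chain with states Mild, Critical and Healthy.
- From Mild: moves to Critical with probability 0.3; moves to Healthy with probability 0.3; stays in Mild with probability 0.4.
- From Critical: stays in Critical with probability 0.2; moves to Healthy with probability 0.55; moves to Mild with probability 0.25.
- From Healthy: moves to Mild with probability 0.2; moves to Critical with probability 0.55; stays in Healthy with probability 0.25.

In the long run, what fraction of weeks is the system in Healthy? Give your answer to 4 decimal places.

Let the stationary distribution be π with π = πP and π_1 + π_2 + π_3 = 1.
π_1 = 0.4·π_1 + 0.25·π_2 + 0.2·π_3
π_2 = 0.3·π_1 + 0.2·π_2 + 0.55·π_3
Solving with the normalization constraint gives π = (0.2723, 0.3570, 0.3707).
So the stationary probability of Healthy is 0.3707.

0.3707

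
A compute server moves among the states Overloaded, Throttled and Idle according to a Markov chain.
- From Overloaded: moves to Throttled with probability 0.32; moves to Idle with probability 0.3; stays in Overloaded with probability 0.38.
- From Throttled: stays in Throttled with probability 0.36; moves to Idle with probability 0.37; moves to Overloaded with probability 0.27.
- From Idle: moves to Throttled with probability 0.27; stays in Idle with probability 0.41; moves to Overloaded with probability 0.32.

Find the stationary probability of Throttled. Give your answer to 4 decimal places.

Let the stationary distribution be π with π = πP and π_1 + π_2 + π_3 = 1.
π_1 = 0.38·π_1 + 0.27·π_2 + 0.32·π_3
π_2 = 0.32·π_1 + 0.36·π_2 + 0.27·π_3
Solving with the normalization constraint gives π = (0.3237, 0.3145, 0.3618).
So the stationary probability of Throttled is 0.3145.

0.3145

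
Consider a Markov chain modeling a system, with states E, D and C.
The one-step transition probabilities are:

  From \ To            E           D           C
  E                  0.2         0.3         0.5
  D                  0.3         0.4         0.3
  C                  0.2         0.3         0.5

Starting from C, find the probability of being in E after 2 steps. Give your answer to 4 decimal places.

0.2300

Sum over the intermediate state after 1 step:
P = P(C→E)·P(E→E) + P(C→D)·P(D→E) + P(C→C)·P(C→E)
  = 0.2×0.2 + 0.3×0.3 + 0.5×0.2
  = 0.0400 + 0.0900 + 0.1000 = 0.2300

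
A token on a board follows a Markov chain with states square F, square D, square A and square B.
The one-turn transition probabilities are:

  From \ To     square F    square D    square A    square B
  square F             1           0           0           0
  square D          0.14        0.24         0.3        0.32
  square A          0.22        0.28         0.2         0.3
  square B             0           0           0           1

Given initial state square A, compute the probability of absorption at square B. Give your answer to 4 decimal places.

Let h(s) be the probability of absorption at square B starting from transient state s. Then h(square B) = 1 and h(square F) = 0. By first-step analysis:
h(square D) = 0.14·0 + 0.24·h(square D) + 0.3·h(square A) + 0.32·1
h(square A) = 0.22·0 + 0.28·h(square D) + 0.2·h(square A) + 0.3·1
Solving: h(square D) = 0.6603, h(square A) = 0.6061.
Starting from square A, the probability is 0.6061.

0.6061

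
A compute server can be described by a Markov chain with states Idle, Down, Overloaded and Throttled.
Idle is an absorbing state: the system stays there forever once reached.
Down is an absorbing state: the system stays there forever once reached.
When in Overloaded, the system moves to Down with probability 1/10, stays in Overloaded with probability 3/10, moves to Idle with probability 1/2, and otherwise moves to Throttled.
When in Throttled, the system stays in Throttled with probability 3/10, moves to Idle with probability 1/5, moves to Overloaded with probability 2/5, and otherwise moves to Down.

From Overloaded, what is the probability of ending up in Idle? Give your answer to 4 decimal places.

Let h(s) be the probability of absorption at Idle starting from transient state s. Then h(Idle) = 1 and h(Down) = 0. By first-step analysis:
h(Overloaded) = 0.5·1 + 0.1·0 + 0.3·h(Overloaded) + 0.1·h(Throttled)
h(Throttled) = 0.2·1 + 0.1·0 + 0.4·h(Overloaded) + 0.3·h(Throttled)
Solving: h(Overloaded) = 0.8222, h(Throttled) = 0.7556.
Starting from Overloaded, the probability is 0.8222.

0.8222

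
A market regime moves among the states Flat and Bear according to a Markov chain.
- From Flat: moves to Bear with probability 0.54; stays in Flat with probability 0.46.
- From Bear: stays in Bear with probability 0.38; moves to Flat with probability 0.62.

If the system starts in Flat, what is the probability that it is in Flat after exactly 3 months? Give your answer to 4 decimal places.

Propagate the distribution vector 3 months from Flat.
After 0 months: (1.0000, 0.0000)
After 1 month: (0.4600, 0.5400)
After 2 months: (0.5464, 0.4536)
After 3 months: (0.5326, 0.4674)
P(in Flat after 3 months) = 0.5326

0.5326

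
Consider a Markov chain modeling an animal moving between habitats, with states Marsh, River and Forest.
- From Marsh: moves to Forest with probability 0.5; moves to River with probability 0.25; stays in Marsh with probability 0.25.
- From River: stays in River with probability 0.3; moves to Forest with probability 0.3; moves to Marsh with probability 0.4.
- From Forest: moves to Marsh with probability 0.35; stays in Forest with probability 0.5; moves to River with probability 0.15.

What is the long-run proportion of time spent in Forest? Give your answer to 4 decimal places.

Let the stationary distribution be π with π = πP and π_1 + π_2 + π_3 = 1.
π_1 = 0.25·π_1 + 0.4·π_2 + 0.35·π_3
π_2 = 0.25·π_1 + 0.3·π_2 + 0.15·π_3
Solving with the normalization constraint gives π = (0.3280, 0.2151, 0.4570).
So the stationary probability of Forest is 0.4570.

0.4570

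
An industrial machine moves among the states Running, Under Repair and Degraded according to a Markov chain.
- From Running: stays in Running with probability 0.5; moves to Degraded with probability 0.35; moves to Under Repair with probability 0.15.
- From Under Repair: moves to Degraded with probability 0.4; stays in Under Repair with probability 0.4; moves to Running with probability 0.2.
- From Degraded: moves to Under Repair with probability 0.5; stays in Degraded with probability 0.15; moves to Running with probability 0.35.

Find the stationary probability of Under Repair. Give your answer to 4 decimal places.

Let the stationary distribution be π with π = πP and π_1 + π_2 + π_3 = 1.
π_1 = 0.5·π_1 + 0.2·π_2 + 0.35·π_3
π_2 = 0.15·π_1 + 0.4·π_2 + 0.5·π_3
Solving with the normalization constraint gives π = (0.3513, 0.3428, 0.3059).
So the stationary probability of Under Repair is 0.3428.

0.3428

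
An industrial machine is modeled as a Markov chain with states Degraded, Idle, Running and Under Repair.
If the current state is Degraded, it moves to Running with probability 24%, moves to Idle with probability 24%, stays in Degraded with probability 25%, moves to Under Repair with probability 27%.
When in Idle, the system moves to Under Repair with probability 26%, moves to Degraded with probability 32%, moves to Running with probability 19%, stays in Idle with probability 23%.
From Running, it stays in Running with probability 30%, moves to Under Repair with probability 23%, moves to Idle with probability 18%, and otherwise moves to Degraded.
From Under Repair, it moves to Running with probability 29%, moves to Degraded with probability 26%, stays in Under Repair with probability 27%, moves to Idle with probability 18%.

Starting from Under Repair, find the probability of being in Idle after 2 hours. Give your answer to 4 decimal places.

Propagate the distribution vector 2 hours from Under Repair.
After 0 hours: (0.0000, 0.0000, 0.0000, 1.0000)
After 1 hour: (0.2600, 0.1800, 0.2900, 0.2700)
After 2 hours: (0.2769, 0.2046, 0.2619, 0.2566)
P(in Idle after 2 hours) = 0.2046

0.2046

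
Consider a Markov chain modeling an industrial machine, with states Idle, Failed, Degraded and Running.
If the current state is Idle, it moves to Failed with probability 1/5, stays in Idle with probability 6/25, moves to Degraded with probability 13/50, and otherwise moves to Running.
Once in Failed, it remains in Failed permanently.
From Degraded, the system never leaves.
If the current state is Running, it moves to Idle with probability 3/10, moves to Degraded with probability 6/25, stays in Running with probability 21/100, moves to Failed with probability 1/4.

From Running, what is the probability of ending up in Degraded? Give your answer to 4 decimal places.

Let h(s) be the probability of absorption at Degraded starting from transient state s. Then h(Degraded) = 1 and h(Failed) = 0. By first-step analysis:
h(Idle) = 0.24·h(Idle) + 0.2·0 + 0.26·1 + 0.3·h(Running)
h(Running) = 0.3·h(Idle) + 0.25·0 + 0.24·1 + 0.21·h(Running)
Solving: h(Idle) = 0.5435, h(Running) = 0.5102.
Starting from Running, the probability is 0.5102.

0.5102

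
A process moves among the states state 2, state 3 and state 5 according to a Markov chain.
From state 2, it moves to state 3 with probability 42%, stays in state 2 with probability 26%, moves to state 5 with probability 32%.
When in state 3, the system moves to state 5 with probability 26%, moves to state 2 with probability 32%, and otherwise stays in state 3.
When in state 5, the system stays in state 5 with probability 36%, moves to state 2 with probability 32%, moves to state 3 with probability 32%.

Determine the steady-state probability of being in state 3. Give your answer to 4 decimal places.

0.3891

Let the stationary distribution be π with π = πP and π_1 + π_2 + π_3 = 1.
π_1 = 0.26·π_1 + 0.32·π_2 + 0.32·π_3
π_2 = 0.42·π_1 + 0.42·π_2 + 0.32·π_3
Solving with the normalization constraint gives π = (0.3019, 0.3891, 0.3090).
So the stationary probability of state 3 is 0.3891.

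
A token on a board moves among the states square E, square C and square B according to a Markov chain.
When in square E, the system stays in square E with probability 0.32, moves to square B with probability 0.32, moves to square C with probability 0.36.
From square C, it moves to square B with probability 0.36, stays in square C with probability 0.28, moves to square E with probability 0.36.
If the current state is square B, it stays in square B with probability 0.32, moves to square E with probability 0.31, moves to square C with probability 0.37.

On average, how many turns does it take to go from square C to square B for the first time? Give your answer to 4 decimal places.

Let t(s) be the expected number of turns to first reach square B from state s, with t(square B) = 0. Conditioning on the first turn:
t(square E) = 1 + 0.32·t(square E) + 0.36·t(square C)
t(square C) = 1 + 0.36·t(square E) + 0.28·t(square C)
Solving: t(square E) = 3.0000, t(square C) = 2.8889.
Expected turns from square C to square B: 2.8889.

2.8889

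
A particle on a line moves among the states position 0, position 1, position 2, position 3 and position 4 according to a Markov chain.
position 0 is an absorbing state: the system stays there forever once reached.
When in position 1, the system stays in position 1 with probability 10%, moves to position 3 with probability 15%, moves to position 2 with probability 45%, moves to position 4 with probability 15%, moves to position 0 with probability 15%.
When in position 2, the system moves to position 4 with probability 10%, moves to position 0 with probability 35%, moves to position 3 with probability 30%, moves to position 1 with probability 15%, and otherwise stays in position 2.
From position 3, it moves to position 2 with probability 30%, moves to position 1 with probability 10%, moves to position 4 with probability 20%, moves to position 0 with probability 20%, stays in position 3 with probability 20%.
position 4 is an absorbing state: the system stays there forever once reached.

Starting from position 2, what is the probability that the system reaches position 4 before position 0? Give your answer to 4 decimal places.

Let h(s) be the probability of absorption at position 4 starting from transient state s. Then h(position 4) = 1 and h(position 0) = 0. By first-step analysis:
h(position 1) = 0.15·0 + 0.1·h(position 1) + 0.45·h(position 2) + 0.15·h(position 3) + 0.15·1
h(position 2) = 0.35·0 + 0.15·h(position 1) + 0.1·h(position 2) + 0.3·h(position 3) + 0.1·1
h(position 3) = 0.2·0 + 0.1·h(position 1) + 0.3·h(position 2) + 0.2·h(position 3) + 0.2·1
Solving: h(position 1) = 0.3944, h(position 2) = 0.3161, h(position 3) = 0.4178.
Starting from position 2, the probability is 0.3161.

0.3161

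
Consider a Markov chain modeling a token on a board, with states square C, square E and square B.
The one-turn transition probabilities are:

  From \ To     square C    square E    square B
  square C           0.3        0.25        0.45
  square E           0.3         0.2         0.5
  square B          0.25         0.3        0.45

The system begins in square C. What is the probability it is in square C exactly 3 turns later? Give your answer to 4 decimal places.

0.2769

Propagate the distribution vector 3 turns from square C.
After 0 turns: (1.0000, 0.0000, 0.0000)
After 1 turn: (0.3000, 0.2500, 0.4500)
After 2 turns: (0.2775, 0.2600, 0.4625)
After 3 turns: (0.2769, 0.2601, 0.4630)
P(in square C after 3 turns) = 0.2769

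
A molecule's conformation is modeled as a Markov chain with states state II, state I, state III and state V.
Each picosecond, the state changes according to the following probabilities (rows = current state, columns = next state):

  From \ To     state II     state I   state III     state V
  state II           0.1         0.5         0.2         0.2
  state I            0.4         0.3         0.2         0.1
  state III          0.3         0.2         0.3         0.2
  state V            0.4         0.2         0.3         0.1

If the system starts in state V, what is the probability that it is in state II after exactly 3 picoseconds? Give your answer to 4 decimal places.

0.3010

Propagate the distribution vector 3 picoseconds from state V.
After 0 picoseconds: (0.0000, 0.0000, 0.0000, 1.0000)
After 1 picosecond: (0.4000, 0.2000, 0.3000, 0.1000)
After 2 picoseconds: (0.2500, 0.3400, 0.2400, 0.1700)
After 3 picoseconds: (0.3010, 0.3090, 0.2410, 0.1490)
P(in state II after 3 picoseconds) = 0.3010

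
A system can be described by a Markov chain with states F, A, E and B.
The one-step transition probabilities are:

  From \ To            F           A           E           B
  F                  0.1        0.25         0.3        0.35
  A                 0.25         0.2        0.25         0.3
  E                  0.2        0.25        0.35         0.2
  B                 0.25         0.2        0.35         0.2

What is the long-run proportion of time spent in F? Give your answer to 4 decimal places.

0.2036

Let the stationary distribution be π with π = πP and π_1 + π_2 + π_3 + π_4 = 1.
π_1 = 0.1·π_1 + 0.25·π_2 + 0.2·π_3 + 0.25·π_4
π_2 = 0.25·π_1 + 0.2·π_2 + 0.25·π_3 + 0.2·π_4
π_3 = 0.3·π_1 + 0.25·π_2 + 0.35·π_3 + 0.35·π_4
Solving with the normalization constraint gives π = (0.2036, 0.2260, 0.3172, 0.2531).
So the stationary probability of F is 0.2036.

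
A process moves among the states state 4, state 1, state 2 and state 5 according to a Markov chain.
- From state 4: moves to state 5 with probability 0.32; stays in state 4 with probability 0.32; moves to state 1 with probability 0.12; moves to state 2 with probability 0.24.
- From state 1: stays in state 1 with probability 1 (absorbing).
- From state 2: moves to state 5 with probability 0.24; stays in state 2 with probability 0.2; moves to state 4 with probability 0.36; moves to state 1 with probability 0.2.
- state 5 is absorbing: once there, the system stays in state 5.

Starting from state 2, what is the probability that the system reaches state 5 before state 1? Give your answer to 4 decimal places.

Let h(s) be the probability of absorption at state 5 starting from transient state s. Then h(state 5) = 1 and h(state 1) = 0. By first-step analysis:
h(state 4) = 0.32·h(state 4) + 0.12·0 + 0.24·h(state 2) + 0.32·1
h(state 2) = 0.36·h(state 4) + 0.2·0 + 0.2·h(state 2) + 0.24·1
Solving: h(state 4) = 0.6853, h(state 2) = 0.6084.
Starting from state 2, the probability is 0.6084.

0.6084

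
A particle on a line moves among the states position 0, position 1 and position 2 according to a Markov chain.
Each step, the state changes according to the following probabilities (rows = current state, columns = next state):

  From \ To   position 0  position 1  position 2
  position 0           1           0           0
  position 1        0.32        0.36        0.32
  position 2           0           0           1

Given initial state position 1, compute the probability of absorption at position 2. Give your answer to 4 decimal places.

0.5000

Let h(s) be the probability of absorption at position 2 starting from transient state s. Then h(position 2) = 1 and h(position 0) = 0. By first-step analysis:
h(position 1) = 0.32·0 + 0.36·h(position 1) + 0.32·1
Solving: h(position 1) = 0.5000.
Starting from position 1, the probability is 0.5000.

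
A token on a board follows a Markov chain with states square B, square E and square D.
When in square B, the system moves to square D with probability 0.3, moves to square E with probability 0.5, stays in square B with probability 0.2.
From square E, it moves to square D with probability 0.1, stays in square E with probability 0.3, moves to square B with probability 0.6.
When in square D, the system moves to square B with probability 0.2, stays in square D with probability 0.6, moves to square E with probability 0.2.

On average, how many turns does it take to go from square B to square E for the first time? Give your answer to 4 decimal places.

2.6923

Let t(s) be the expected number of turns to first reach square E from state s, with t(square E) = 0. Conditioning on the first turn:
t(square B) = 1 + 0.2·t(square B) + 0.3·t(square D)
t(square D) = 1 + 0.2·t(square B) + 0.6·t(square D)
Solving: t(square B) = 2.6923, t(square D) = 3.8462.
Expected turns from square B to square E: 2.6923.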